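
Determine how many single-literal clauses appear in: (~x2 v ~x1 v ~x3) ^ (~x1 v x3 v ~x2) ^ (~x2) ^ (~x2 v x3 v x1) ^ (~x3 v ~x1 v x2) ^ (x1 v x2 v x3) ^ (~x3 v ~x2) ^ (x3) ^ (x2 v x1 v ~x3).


A unit clause contains exactly one literal.
Unit clauses found: (~x2), (x3).
Count = 2.

2


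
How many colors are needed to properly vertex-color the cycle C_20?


A cycle on an even number of vertices is bipartite: alternate two colors around the cycle.
Since 20 is even, two colors suffice, and at least two are needed because the graph has edges.
Chromatic number = 2.

2


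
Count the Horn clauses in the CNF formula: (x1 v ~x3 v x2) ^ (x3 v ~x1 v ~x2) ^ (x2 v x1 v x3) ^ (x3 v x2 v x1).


A Horn clause has at most one positive literal.
Clause 1: 2 positive lit(s) -> not Horn
Clause 2: 1 positive lit(s) -> Horn
Clause 3: 3 positive lit(s) -> not Horn
Clause 4: 3 positive lit(s) -> not Horn
Total Horn clauses = 1.

1


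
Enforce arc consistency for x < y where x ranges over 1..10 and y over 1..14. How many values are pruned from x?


For the constraint x < y, x needs a supporting value in y's domain.
x can be at most 13 (one less than y's maximum).
Valid x values from domain: 10 out of 10.
Pruned = 10 - 10 = 0.

0


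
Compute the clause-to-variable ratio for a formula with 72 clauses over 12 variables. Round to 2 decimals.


Clause-to-variable ratio = clauses / variables.
72 / 12 = 6.0.

6.0


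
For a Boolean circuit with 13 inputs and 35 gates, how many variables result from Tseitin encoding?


The Tseitin transformation introduces one auxiliary variable per gate.
Total variables = inputs + gates = 13 + 35 = 48.

48


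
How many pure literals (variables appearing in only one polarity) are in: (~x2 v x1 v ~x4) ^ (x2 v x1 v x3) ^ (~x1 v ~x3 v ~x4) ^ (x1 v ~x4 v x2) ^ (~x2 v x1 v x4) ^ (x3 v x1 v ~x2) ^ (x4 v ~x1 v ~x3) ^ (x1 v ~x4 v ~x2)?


A pure literal appears in only one polarity across all clauses.
No pure literals found.
Count = 0.

0


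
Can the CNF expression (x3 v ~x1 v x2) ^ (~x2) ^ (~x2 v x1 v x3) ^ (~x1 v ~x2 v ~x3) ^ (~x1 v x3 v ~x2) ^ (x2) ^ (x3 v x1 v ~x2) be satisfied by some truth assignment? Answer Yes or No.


Check all 8 possible truth assignments.
Number of satisfying assignments found: 0.
The formula is unsatisfiable.

No


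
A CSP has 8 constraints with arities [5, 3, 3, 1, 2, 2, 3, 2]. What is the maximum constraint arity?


The arities are: 5, 3, 3, 1, 2, 2, 3, 2.
Scan for the maximum value.
Maximum arity = 5.

5


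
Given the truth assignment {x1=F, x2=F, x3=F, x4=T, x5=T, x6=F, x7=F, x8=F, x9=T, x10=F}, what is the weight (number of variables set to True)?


The weight is the number of variables assigned True.
True variables: x4, x5, x9.
Weight = 3.

3


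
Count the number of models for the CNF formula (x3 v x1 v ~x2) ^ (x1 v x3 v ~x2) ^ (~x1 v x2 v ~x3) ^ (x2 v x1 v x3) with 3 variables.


Enumerate all 8 truth assignments over 3 variables.
Test each against every clause.
Satisfying assignments found: 5.

5


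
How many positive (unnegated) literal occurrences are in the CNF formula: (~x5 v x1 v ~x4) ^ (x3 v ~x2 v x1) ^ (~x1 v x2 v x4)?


Scan each clause for unnegated literals.
Clause 1: 1 positive; Clause 2: 2 positive; Clause 3: 2 positive.
Total positive literal occurrences = 5.

5


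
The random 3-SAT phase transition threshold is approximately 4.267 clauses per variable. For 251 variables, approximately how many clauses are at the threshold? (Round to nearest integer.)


The 3-SAT phase transition occurs at approximately 4.267 clauses per variable.
m = 4.267 * 251 = 1071.017.
Rounded to nearest integer: 1071.

1071


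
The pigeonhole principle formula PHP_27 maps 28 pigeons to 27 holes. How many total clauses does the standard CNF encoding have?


The PHP encoding has two parts:
1) At-least-one-hole clauses: 28 (one per pigeon, each with 27 literals).
2) At-most-one-pigeon-per-hole clauses: 27 holes * C(28,2) = 27 * 378 = 10206.
Total clauses = 28 + 10206 = 10234.

10234


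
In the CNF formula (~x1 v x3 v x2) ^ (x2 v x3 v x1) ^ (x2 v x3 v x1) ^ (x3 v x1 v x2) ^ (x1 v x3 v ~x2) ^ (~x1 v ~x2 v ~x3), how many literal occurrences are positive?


Scan each clause for unnegated literals.
Clause 1: 2 positive; Clause 2: 3 positive; Clause 3: 3 positive; Clause 4: 3 positive; Clause 5: 2 positive; Clause 6: 0 positive.
Total positive literal occurrences = 13.

13


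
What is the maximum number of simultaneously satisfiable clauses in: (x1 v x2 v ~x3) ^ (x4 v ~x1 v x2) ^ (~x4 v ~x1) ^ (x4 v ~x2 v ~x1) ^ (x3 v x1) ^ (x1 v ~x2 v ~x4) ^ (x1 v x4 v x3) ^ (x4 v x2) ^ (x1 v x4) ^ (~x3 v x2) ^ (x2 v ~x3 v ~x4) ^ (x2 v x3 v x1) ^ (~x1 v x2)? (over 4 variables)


Enumerate all 16 truth assignments.
For each, count how many of the 13 clauses are satisfied.
The formula is not fully satisfiable, so the maximum is below 13.
Maximum simultaneously satisfiable clauses = 12.

12


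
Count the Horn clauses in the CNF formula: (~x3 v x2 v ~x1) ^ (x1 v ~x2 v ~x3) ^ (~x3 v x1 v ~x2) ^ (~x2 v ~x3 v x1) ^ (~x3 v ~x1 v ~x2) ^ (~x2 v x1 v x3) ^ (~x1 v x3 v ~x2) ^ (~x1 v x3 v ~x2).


A Horn clause has at most one positive literal.
Clause 1: 1 positive lit(s) -> Horn
Clause 2: 1 positive lit(s) -> Horn
Clause 3: 1 positive lit(s) -> Horn
Clause 4: 1 positive lit(s) -> Horn
Clause 5: 0 positive lit(s) -> Horn
Clause 6: 2 positive lit(s) -> not Horn
Clause 7: 1 positive lit(s) -> Horn
Clause 8: 1 positive lit(s) -> Horn
Total Horn clauses = 7.

7


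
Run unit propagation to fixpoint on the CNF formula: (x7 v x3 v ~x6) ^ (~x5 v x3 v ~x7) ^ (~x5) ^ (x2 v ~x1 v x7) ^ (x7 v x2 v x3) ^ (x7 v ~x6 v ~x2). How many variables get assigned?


Unit propagation repeatedly assigns the literal in any unit clause, then simplifies.
Assignments in order: x5 = F.
No further unit clauses remain.
Total variables assigned = 1.

1


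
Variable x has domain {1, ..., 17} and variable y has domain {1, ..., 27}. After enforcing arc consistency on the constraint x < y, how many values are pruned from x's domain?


For the constraint x < y, x needs a supporting value in y's domain.
x can be at most 26 (one less than y's maximum).
Valid x values from domain: 17 out of 17.
Pruned = 17 - 17 = 0.

0


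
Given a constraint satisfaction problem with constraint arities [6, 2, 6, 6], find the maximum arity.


The arities are: 6, 2, 6, 6.
Scan for the maximum value.
Maximum arity = 6.

6


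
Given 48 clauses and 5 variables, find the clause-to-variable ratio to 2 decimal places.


Clause-to-variable ratio = clauses / variables.
48 / 5 = 9.6.

9.6


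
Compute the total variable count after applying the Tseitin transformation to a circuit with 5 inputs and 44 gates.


The Tseitin transformation introduces one auxiliary variable per gate.
Total variables = inputs + gates = 5 + 44 = 49.

49


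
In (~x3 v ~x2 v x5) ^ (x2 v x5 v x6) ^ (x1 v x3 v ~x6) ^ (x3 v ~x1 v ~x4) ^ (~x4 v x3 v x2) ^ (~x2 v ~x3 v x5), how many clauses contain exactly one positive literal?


A definite clause has exactly one positive literal.
Clause 1: 1 positive -> definite
Clause 2: 3 positive -> not definite
Clause 3: 2 positive -> not definite
Clause 4: 1 positive -> definite
Clause 5: 2 positive -> not definite
Clause 6: 1 positive -> definite
Definite clause count = 3.

3


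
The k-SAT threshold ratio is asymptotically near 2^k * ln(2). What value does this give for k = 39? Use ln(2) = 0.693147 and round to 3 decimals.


Using the asymptotic formula: threshold ~ 2^k * ln(2).
2^39 = 549755813888.
549755813888 * 0.693147 = 381061593129.026.

381061593129.026


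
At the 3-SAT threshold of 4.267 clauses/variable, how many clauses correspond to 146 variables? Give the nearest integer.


The 3-SAT phase transition occurs at approximately 4.267 clauses per variable.
m = 4.267 * 146 = 622.982.
Rounded to nearest integer: 623.

623


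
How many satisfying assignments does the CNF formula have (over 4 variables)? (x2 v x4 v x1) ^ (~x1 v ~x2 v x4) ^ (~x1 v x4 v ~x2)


Enumerate all 16 truth assignments over 4 variables.
Test each against every clause.
Satisfying assignments found: 12.

12


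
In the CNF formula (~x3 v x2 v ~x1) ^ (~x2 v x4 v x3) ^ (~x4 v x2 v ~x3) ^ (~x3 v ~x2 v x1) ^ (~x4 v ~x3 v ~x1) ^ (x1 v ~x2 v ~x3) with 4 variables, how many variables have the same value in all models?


Find all satisfying assignments: 8 model(s).
Check which variables have the same value in every model.
No variable is fixed across all models.
Backbone size = 0.

0


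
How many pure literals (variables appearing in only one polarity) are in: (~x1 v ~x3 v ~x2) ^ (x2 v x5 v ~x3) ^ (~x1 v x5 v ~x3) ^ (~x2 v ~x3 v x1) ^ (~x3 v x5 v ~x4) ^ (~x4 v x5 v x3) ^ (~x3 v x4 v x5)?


A pure literal appears in only one polarity across all clauses.
Pure literals: x5 (positive only).
Count = 1.

1


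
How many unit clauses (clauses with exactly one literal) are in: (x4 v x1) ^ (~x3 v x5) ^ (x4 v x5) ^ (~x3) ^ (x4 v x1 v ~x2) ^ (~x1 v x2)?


A unit clause contains exactly one literal.
Unit clauses found: (~x3).
Count = 1.

1


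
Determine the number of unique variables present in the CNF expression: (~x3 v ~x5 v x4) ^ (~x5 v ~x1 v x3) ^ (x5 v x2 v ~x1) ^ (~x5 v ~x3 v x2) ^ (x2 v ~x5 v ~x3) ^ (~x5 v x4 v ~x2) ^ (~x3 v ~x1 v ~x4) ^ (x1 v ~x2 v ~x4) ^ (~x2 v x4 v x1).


Identify each distinct variable in the formula.
Variables found: x1, x2, x3, x4, x5.
Total distinct variables = 5.

5


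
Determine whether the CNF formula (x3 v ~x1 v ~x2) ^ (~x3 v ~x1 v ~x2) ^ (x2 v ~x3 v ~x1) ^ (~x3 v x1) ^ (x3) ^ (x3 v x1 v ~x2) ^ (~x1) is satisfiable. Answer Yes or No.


Check all 8 possible truth assignments.
Number of satisfying assignments found: 0.
The formula is unsatisfiable.

No


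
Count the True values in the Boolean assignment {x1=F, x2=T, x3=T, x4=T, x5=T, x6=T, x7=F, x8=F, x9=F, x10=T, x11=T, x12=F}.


The weight is the number of variables assigned True.
True variables: x2, x3, x4, x5, x6, x10, x11.
Weight = 7.

7


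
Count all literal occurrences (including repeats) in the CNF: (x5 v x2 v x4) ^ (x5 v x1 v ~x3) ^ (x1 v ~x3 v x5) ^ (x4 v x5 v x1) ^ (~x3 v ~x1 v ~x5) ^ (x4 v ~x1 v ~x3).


Clause lengths: 3, 3, 3, 3, 3, 3.
Sum = 3 + 3 + 3 + 3 + 3 + 3 = 18.

18


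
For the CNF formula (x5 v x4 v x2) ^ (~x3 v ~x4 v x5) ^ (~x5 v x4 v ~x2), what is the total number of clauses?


Each group enclosed in parentheses joined by ^ is one clause.
Counting the conjuncts: 3 clauses.

3


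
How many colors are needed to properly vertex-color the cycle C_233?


An odd cycle cannot be 2-colored: alternating two colors around the cycle returns to the start with a conflict.
Since 233 is odd, three colors are required (and three suffice).
Chromatic number = 3.

3


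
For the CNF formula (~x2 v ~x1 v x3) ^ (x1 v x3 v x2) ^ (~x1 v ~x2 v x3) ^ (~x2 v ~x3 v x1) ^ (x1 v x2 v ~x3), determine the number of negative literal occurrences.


Scan each clause for negated literals.
Clause 1: 2 negative; Clause 2: 0 negative; Clause 3: 2 negative; Clause 4: 2 negative; Clause 5: 1 negative.
Total negative literal occurrences = 7.

7


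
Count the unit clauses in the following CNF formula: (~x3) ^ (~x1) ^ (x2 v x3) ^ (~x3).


A unit clause contains exactly one literal.
Unit clauses found: (~x3), (~x1), (~x3).
Count = 3.

3


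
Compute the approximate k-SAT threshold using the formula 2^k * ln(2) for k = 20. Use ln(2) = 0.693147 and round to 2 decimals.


Using the asymptotic formula: threshold ~ 2^k * ln(2).
2^20 = 1048576.
1048576 * 0.693147 = 726817.31.

726817.31


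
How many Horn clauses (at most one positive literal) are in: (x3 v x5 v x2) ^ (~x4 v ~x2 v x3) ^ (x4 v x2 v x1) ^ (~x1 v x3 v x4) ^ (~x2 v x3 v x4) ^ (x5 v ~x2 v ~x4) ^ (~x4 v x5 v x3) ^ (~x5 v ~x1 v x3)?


A Horn clause has at most one positive literal.
Clause 1: 3 positive lit(s) -> not Horn
Clause 2: 1 positive lit(s) -> Horn
Clause 3: 3 positive lit(s) -> not Horn
Clause 4: 2 positive lit(s) -> not Horn
Clause 5: 2 positive lit(s) -> not Horn
Clause 6: 1 positive lit(s) -> Horn
Clause 7: 2 positive lit(s) -> not Horn
Clause 8: 1 positive lit(s) -> Horn
Total Horn clauses = 3.

3


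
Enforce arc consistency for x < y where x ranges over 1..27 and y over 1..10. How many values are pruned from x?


For the constraint x < y, x needs a supporting value in y's domain.
x can be at most 9 (one less than y's maximum).
Valid x values from domain: 9 out of 27.
Pruned = 27 - 9 = 18.

18


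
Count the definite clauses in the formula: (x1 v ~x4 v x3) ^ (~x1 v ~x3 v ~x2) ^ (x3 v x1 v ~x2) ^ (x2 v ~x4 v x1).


A definite clause has exactly one positive literal.
Clause 1: 2 positive -> not definite
Clause 2: 0 positive -> not definite
Clause 3: 2 positive -> not definite
Clause 4: 2 positive -> not definite
Definite clause count = 0.

0


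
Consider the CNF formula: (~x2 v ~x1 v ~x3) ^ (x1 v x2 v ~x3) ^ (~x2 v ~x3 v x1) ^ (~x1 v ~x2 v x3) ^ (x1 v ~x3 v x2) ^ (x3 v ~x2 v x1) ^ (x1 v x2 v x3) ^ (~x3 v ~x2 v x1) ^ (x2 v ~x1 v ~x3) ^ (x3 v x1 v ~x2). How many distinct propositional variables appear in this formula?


Identify each distinct variable in the formula.
Variables found: x1, x2, x3.
Total distinct variables = 3.

3


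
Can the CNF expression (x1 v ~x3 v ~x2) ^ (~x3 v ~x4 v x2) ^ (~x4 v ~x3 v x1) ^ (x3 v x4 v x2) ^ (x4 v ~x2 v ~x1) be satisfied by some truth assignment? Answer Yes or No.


Check all 16 possible truth assignments.
Number of satisfying assignments found: 8.
The formula is satisfiable.

Yes


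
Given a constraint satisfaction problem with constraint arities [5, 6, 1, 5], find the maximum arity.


The arities are: 5, 6, 1, 5.
Scan for the maximum value.
Maximum arity = 6.

6


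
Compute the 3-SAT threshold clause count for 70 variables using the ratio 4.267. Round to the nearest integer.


The 3-SAT phase transition occurs at approximately 4.267 clauses per variable.
m = 4.267 * 70 = 298.69.
Rounded to nearest integer: 299.

299


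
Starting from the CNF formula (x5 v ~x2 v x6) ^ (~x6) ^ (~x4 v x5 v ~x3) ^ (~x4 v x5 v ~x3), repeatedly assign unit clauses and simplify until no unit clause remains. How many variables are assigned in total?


Unit propagation repeatedly assigns the literal in any unit clause, then simplifies.
Assignments in order: x6 = F.
No further unit clauses remain.
Total variables assigned = 1.

1


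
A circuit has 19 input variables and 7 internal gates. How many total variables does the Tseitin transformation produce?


The Tseitin transformation introduces one auxiliary variable per gate.
Total variables = inputs + gates = 19 + 7 = 26.

26


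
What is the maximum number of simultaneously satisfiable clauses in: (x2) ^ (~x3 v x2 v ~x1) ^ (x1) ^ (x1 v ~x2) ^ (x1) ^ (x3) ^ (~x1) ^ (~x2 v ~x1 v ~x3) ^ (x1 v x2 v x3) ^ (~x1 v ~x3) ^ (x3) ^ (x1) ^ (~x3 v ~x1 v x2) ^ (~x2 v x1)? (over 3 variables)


Enumerate all 8 truth assignments.
For each, count how many of the 14 clauses are satisfied.
The formula is not fully satisfiable, so the maximum is below 14.
Maximum simultaneously satisfiable clauses = 11.

11


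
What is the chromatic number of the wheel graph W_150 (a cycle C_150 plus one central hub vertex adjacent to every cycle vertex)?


W_150 consists of the cycle C_150 together with a hub vertex adjacent to every cycle vertex.
The cycle C_150 needs 2 colors (even cycle -> 2).
The hub is adjacent to every cycle vertex, so it must receive a new color distinct from all of them.
Chromatic number = 2 + 1 = 3.

3


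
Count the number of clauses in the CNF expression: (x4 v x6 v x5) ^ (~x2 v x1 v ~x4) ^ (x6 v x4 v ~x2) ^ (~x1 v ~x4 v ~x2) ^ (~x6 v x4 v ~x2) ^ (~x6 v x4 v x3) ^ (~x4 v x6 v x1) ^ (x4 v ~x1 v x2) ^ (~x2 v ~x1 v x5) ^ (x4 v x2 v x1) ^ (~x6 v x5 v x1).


Each group enclosed in parentheses joined by ^ is one clause.
Counting the conjuncts: 11 clauses.

11


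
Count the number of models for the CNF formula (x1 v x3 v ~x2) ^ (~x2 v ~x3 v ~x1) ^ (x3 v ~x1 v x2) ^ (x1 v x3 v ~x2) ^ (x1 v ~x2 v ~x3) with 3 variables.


Enumerate all 8 truth assignments over 3 variables.
Test each against every clause.
Satisfying assignments found: 4.

4


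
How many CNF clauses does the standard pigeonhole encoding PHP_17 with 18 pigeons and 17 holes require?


The PHP encoding has two parts:
1) At-least-one-hole clauses: 18 (one per pigeon, each with 17 literals).
2) At-most-one-pigeon-per-hole clauses: 17 holes * C(18,2) = 17 * 153 = 2601.
Total clauses = 18 + 2601 = 2619.

2619


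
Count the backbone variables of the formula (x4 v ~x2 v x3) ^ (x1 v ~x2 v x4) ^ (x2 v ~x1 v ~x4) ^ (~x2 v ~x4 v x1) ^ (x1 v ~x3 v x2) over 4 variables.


Find all satisfying assignments: 7 model(s).
Check which variables have the same value in every model.
No variable is fixed across all models.
Backbone size = 0.

0


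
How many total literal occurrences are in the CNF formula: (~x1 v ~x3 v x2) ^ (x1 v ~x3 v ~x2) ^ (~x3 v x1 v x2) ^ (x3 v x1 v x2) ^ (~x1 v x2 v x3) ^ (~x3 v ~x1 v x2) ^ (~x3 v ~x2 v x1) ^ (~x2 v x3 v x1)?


Clause lengths: 3, 3, 3, 3, 3, 3, 3, 3.
Sum = 3 + 3 + 3 + 3 + 3 + 3 + 3 + 3 = 24.

24


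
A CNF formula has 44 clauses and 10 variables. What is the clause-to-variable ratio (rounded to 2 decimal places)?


Clause-to-variable ratio = clauses / variables.
44 / 10 = 4.4.

4.4


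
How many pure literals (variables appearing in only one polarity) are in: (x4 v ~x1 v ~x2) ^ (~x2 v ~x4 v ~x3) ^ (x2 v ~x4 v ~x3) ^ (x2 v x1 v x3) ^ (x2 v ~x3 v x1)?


A pure literal appears in only one polarity across all clauses.
No pure literals found.
Count = 0.

0


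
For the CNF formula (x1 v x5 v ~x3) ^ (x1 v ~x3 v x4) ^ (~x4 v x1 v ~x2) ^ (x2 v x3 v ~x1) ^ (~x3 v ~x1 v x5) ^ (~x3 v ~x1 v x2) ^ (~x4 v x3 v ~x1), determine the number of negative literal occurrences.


Scan each clause for negated literals.
Clause 1: 1 negative; Clause 2: 1 negative; Clause 3: 2 negative; Clause 4: 1 negative; Clause 5: 2 negative; Clause 6: 2 negative; Clause 7: 2 negative.
Total negative literal occurrences = 11.

11


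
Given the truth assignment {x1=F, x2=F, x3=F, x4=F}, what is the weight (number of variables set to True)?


The weight is the number of variables assigned True.
True variables: none.
Weight = 0.

0


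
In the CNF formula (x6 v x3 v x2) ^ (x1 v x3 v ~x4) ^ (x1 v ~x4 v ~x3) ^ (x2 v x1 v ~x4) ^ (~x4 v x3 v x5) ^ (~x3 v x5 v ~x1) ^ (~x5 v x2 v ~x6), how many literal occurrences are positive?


Scan each clause for unnegated literals.
Clause 1: 3 positive; Clause 2: 2 positive; Clause 3: 1 positive; Clause 4: 2 positive; Clause 5: 2 positive; Clause 6: 1 positive; Clause 7: 1 positive.
Total positive literal occurrences = 12.

12


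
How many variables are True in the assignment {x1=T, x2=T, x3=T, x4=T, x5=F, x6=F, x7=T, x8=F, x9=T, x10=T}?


The weight is the number of variables assigned True.
True variables: x1, x2, x3, x4, x7, x9, x10.
Weight = 7.

7


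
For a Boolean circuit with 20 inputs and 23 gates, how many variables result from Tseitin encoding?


The Tseitin transformation introduces one auxiliary variable per gate.
Total variables = inputs + gates = 20 + 23 = 43.

43


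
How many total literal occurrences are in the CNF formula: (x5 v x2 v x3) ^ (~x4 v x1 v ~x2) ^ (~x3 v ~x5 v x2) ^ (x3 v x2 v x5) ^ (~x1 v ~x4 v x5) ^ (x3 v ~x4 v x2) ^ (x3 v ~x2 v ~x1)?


Clause lengths: 3, 3, 3, 3, 3, 3, 3.
Sum = 3 + 3 + 3 + 3 + 3 + 3 + 3 = 21.

21


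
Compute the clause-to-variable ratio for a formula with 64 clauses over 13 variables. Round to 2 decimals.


Clause-to-variable ratio = clauses / variables.
64 / 13 = 4.92.

4.92


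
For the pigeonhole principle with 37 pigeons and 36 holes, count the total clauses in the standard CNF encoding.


The PHP encoding has two parts:
1) At-least-one-hole clauses: 37 (one per pigeon, each with 36 literals).
2) At-most-one-pigeon-per-hole clauses: 36 holes * C(37,2) = 36 * 666 = 23976.
Total clauses = 37 + 23976 = 24013.

24013


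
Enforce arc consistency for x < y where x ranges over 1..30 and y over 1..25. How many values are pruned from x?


For the constraint x < y, x needs a supporting value in y's domain.
x can be at most 24 (one less than y's maximum).
Valid x values from domain: 24 out of 30.
Pruned = 30 - 24 = 6.

6


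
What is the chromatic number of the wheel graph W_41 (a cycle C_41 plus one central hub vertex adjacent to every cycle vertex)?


W_41 consists of the cycle C_41 together with a hub vertex adjacent to every cycle vertex.
The cycle C_41 needs 3 colors (odd cycle -> 3).
The hub is adjacent to every cycle vertex, so it must receive a new color distinct from all of them.
Chromatic number = 3 + 1 = 4.

4


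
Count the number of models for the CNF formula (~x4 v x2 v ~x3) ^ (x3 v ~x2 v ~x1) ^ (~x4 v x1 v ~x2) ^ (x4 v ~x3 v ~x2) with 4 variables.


Enumerate all 16 truth assignments over 4 variables.
Test each against every clause.
Satisfying assignments found: 8.

8


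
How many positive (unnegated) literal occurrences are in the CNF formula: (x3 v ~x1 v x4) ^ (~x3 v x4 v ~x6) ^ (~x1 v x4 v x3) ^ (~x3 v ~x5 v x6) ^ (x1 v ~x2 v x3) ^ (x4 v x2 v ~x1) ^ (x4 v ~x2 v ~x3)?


Scan each clause for unnegated literals.
Clause 1: 2 positive; Clause 2: 1 positive; Clause 3: 2 positive; Clause 4: 1 positive; Clause 5: 2 positive; Clause 6: 2 positive; Clause 7: 1 positive.
Total positive literal occurrences = 11.

11


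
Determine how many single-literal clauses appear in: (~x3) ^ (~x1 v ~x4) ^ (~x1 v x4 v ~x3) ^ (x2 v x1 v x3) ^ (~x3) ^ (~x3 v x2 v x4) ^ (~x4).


A unit clause contains exactly one literal.
Unit clauses found: (~x3), (~x3), (~x4).
Count = 3.

3


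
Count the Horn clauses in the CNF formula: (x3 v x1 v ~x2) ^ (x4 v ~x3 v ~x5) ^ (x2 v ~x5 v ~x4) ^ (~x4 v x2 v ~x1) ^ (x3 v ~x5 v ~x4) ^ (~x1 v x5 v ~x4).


A Horn clause has at most one positive literal.
Clause 1: 2 positive lit(s) -> not Horn
Clause 2: 1 positive lit(s) -> Horn
Clause 3: 1 positive lit(s) -> Horn
Clause 4: 1 positive lit(s) -> Horn
Clause 5: 1 positive lit(s) -> Horn
Clause 6: 1 positive lit(s) -> Horn
Total Horn clauses = 5.

5


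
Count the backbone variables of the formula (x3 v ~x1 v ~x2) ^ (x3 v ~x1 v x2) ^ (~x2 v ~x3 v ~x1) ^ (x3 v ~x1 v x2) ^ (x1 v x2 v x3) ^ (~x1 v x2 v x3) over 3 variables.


Find all satisfying assignments: 4 model(s).
Check which variables have the same value in every model.
No variable is fixed across all models.
Backbone size = 0.

0


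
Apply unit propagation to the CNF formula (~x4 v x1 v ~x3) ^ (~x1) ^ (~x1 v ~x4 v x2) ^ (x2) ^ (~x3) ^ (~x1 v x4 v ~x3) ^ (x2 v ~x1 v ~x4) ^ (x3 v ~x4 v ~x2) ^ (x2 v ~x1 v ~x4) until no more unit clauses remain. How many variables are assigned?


Unit propagation repeatedly assigns the literal in any unit clause, then simplifies.
Assignments in order: x1 = F, x2 = T, x3 = F, x4 = F.
No further unit clauses remain.
Total variables assigned = 4.

4


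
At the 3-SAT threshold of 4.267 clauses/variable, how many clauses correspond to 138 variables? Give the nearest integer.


The 3-SAT phase transition occurs at approximately 4.267 clauses per variable.
m = 4.267 * 138 = 588.846.
Rounded to nearest integer: 589.

589


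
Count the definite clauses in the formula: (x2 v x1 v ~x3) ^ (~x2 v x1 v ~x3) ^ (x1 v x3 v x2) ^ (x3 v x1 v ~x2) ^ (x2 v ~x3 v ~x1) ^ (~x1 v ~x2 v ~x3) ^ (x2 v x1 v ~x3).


A definite clause has exactly one positive literal.
Clause 1: 2 positive -> not definite
Clause 2: 1 positive -> definite
Clause 3: 3 positive -> not definite
Clause 4: 2 positive -> not definite
Clause 5: 1 positive -> definite
Clause 6: 0 positive -> not definite
Clause 7: 2 positive -> not definite
Definite clause count = 2.

2


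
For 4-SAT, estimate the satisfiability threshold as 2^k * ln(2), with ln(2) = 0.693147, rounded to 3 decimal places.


Using the asymptotic formula: threshold ~ 2^k * ln(2).
2^4 = 16.
16 * 0.693147 = 11.09.

11.09


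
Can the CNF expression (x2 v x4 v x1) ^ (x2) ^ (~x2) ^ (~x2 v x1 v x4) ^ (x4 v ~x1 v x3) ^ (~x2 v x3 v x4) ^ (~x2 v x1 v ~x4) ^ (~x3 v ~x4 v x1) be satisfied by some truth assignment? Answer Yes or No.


Check all 16 possible truth assignments.
Number of satisfying assignments found: 0.
The formula is unsatisfiable.

No


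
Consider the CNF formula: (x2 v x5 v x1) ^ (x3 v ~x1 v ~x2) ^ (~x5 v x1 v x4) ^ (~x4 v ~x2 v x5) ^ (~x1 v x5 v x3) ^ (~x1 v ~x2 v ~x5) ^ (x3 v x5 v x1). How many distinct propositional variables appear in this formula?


Identify each distinct variable in the formula.
Variables found: x1, x2, x3, x4, x5.
Total distinct variables = 5.

5


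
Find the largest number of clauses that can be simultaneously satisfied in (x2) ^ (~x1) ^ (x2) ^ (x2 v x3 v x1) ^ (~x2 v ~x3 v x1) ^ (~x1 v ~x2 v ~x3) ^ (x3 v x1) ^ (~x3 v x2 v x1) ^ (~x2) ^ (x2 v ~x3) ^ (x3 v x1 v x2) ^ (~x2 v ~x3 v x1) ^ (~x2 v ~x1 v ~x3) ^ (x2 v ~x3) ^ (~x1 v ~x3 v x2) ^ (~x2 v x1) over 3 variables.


Enumerate all 8 truth assignments.
For each, count how many of the 16 clauses are satisfied.
The formula is not fully satisfiable, so the maximum is below 16.
Maximum simultaneously satisfiable clauses = 14.

14


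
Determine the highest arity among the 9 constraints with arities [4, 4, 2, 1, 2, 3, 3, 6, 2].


The arities are: 4, 4, 2, 1, 2, 3, 3, 6, 2.
Scan for the maximum value.
Maximum arity = 6.

6


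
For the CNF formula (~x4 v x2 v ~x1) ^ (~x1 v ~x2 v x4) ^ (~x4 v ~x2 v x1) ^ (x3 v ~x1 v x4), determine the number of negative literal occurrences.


Scan each clause for negated literals.
Clause 1: 2 negative; Clause 2: 2 negative; Clause 3: 2 negative; Clause 4: 1 negative.
Total negative literal occurrences = 7.

7


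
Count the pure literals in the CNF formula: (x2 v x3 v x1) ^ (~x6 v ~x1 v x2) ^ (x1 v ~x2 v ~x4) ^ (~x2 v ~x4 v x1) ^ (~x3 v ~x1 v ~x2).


A pure literal appears in only one polarity across all clauses.
Pure literals: x4 (negative only), x6 (negative only).
Count = 2.

2


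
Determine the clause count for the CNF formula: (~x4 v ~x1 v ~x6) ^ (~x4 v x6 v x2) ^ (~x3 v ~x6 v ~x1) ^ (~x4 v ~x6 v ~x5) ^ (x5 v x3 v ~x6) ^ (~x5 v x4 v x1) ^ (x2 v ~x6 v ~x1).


Each group enclosed in parentheses joined by ^ is one clause.
Counting the conjuncts: 7 clauses.

7


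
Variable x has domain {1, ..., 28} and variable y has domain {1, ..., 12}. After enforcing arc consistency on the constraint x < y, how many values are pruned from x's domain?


For the constraint x < y, x needs a supporting value in y's domain.
x can be at most 11 (one less than y's maximum).
Valid x values from domain: 11 out of 28.
Pruned = 28 - 11 = 17.

17


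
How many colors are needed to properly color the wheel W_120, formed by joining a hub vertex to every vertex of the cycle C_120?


W_120 consists of the cycle C_120 together with a hub vertex adjacent to every cycle vertex.
The cycle C_120 needs 2 colors (even cycle -> 2).
The hub is adjacent to every cycle vertex, so it must receive a new color distinct from all of them.
Chromatic number = 2 + 1 = 3.

3


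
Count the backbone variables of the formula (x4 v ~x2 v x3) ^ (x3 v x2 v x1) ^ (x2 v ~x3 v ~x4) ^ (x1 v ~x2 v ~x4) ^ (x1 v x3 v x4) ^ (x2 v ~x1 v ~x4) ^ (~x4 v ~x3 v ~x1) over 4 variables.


Find all satisfying assignments: 6 model(s).
Check which variables have the same value in every model.
No variable is fixed across all models.
Backbone size = 0.

0


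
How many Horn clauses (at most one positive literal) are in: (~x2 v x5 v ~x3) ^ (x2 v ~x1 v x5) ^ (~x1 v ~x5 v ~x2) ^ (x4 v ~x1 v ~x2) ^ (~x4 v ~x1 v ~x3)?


A Horn clause has at most one positive literal.
Clause 1: 1 positive lit(s) -> Horn
Clause 2: 2 positive lit(s) -> not Horn
Clause 3: 0 positive lit(s) -> Horn
Clause 4: 1 positive lit(s) -> Horn
Clause 5: 0 positive lit(s) -> Horn
Total Horn clauses = 4.

4


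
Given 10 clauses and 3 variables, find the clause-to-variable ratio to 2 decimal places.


Clause-to-variable ratio = clauses / variables.
10 / 3 = 3.33.

3.33


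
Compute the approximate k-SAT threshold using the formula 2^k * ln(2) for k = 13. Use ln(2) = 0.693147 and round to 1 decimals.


Using the asymptotic formula: threshold ~ 2^k * ln(2).
2^13 = 8192.
8192 * 0.693147 = 5678.3.

5678.3


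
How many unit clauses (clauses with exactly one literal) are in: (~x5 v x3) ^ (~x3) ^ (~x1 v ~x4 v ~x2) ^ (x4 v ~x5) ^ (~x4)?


A unit clause contains exactly one literal.
Unit clauses found: (~x3), (~x4).
Count = 2.

2


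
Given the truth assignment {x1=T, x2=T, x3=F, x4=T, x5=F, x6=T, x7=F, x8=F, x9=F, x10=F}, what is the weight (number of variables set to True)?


The weight is the number of variables assigned True.
True variables: x1, x2, x4, x6.
Weight = 4.

4


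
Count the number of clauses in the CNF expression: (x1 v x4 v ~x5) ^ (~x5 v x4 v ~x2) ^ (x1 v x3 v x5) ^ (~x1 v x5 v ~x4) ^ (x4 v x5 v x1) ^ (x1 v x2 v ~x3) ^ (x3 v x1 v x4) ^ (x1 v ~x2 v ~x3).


Each group enclosed in parentheses joined by ^ is one clause.
Counting the conjuncts: 8 clauses.

8


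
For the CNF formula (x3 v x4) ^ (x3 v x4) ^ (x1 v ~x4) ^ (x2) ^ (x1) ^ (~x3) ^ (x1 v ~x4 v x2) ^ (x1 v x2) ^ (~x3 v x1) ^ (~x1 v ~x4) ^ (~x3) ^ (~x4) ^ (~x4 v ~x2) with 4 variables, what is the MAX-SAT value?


Enumerate all 16 truth assignments.
For each, count how many of the 13 clauses are satisfied.
The formula is not fully satisfiable, so the maximum is below 13.
Maximum simultaneously satisfiable clauses = 11.

11


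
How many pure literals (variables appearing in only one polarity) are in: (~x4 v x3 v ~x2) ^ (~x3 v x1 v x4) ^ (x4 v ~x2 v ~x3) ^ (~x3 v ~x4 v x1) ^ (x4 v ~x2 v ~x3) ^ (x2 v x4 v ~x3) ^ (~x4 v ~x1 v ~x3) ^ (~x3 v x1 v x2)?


A pure literal appears in only one polarity across all clauses.
No pure literals found.
Count = 0.

0


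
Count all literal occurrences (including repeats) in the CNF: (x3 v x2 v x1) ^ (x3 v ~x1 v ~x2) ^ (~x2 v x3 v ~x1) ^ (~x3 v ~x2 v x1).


Clause lengths: 3, 3, 3, 3.
Sum = 3 + 3 + 3 + 3 = 12.

12


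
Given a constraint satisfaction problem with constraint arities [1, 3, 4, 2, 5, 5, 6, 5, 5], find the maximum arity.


The arities are: 1, 3, 4, 2, 5, 5, 6, 5, 5.
Scan for the maximum value.
Maximum arity = 6.

6


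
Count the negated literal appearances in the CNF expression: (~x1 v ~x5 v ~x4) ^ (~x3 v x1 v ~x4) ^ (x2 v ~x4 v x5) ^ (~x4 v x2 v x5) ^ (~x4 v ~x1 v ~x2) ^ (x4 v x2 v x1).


Scan each clause for negated literals.
Clause 1: 3 negative; Clause 2: 2 negative; Clause 3: 1 negative; Clause 4: 1 negative; Clause 5: 3 negative; Clause 6: 0 negative.
Total negative literal occurrences = 10.

10


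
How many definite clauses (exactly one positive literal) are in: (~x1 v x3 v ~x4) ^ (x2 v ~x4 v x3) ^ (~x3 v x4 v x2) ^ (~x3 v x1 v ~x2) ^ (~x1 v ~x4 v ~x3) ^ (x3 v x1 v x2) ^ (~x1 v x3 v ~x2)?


A definite clause has exactly one positive literal.
Clause 1: 1 positive -> definite
Clause 2: 2 positive -> not definite
Clause 3: 2 positive -> not definite
Clause 4: 1 positive -> definite
Clause 5: 0 positive -> not definite
Clause 6: 3 positive -> not definite
Clause 7: 1 positive -> definite
Definite clause count = 3.

3


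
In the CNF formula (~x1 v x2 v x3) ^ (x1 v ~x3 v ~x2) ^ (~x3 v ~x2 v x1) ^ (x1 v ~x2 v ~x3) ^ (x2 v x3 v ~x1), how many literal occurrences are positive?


Scan each clause for unnegated literals.
Clause 1: 2 positive; Clause 2: 1 positive; Clause 3: 1 positive; Clause 4: 1 positive; Clause 5: 2 positive.
Total positive literal occurrences = 7.

7


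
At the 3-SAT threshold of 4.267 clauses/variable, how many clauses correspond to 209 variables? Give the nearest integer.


The 3-SAT phase transition occurs at approximately 4.267 clauses per variable.
m = 4.267 * 209 = 891.803.
Rounded to nearest integer: 892.

892


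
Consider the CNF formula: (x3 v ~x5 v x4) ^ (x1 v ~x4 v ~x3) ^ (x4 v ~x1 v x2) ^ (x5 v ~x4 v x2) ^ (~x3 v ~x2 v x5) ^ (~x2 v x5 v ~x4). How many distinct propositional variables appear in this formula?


Identify each distinct variable in the formula.
Variables found: x1, x2, x3, x4, x5.
Total distinct variables = 5.

5


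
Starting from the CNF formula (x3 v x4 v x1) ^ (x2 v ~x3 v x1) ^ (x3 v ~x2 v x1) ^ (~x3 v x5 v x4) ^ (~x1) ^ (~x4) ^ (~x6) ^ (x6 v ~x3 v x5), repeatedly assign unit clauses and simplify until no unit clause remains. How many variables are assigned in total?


Unit propagation repeatedly assigns the literal in any unit clause, then simplifies.
Assignments in order: x1 = F, x4 = F, x3 = T, x2 = T, x5 = T, x6 = F.
No further unit clauses remain.
Total variables assigned = 6.

6


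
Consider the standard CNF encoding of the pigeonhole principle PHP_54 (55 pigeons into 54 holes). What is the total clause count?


The PHP encoding has two parts:
1) At-least-one-hole clauses: 55 (one per pigeon, each with 54 literals).
2) At-most-one-pigeon-per-hole clauses: 54 holes * C(55,2) = 54 * 1485 = 80190.
Total clauses = 55 + 80190 = 80245.

80245


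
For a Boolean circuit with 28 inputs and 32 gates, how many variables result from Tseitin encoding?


The Tseitin transformation introduces one auxiliary variable per gate.
Total variables = inputs + gates = 28 + 32 = 60.

60


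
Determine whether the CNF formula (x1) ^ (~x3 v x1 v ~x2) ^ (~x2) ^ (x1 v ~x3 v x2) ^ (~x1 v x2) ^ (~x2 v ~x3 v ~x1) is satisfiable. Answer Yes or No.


Check all 8 possible truth assignments.
Number of satisfying assignments found: 0.
The formula is unsatisfiable.

No


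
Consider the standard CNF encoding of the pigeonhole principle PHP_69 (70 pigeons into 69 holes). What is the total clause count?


The PHP encoding has two parts:
1) At-least-one-hole clauses: 70 (one per pigeon, each with 69 literals).
2) At-most-one-pigeon-per-hole clauses: 69 holes * C(70,2) = 69 * 2415 = 166635.
Total clauses = 70 + 166635 = 166705.

166705


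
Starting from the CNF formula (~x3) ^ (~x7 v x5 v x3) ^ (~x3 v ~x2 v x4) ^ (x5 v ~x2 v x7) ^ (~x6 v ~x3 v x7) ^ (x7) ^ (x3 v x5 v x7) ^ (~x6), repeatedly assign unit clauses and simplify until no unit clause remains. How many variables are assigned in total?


Unit propagation repeatedly assigns the literal in any unit clause, then simplifies.
Assignments in order: x3 = F, x7 = T, x5 = T, x6 = F.
No further unit clauses remain.
Total variables assigned = 4.

4


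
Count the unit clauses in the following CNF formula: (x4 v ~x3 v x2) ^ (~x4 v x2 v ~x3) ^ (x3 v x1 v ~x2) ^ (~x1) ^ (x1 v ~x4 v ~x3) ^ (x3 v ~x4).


A unit clause contains exactly one literal.
Unit clauses found: (~x1).
Count = 1.

1


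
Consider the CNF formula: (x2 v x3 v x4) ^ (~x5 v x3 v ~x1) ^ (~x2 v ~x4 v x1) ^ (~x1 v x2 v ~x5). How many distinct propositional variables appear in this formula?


Identify each distinct variable in the formula.
Variables found: x1, x2, x3, x4, x5.
Total distinct variables = 5.

5


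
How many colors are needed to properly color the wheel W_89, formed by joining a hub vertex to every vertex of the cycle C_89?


W_89 consists of the cycle C_89 together with a hub vertex adjacent to every cycle vertex.
The cycle C_89 needs 3 colors (odd cycle -> 3).
The hub is adjacent to every cycle vertex, so it must receive a new color distinct from all of them.
Chromatic number = 3 + 1 = 4.

4


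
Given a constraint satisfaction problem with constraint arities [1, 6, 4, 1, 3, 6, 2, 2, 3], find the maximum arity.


The arities are: 1, 6, 4, 1, 3, 6, 2, 2, 3.
Scan for the maximum value.
Maximum arity = 6.

6


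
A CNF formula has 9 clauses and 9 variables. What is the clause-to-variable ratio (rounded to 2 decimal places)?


Clause-to-variable ratio = clauses / variables.
9 / 9 = 1.0.

1.0


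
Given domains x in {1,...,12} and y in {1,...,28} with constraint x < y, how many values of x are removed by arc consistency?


For the constraint x < y, x needs a supporting value in y's domain.
x can be at most 27 (one less than y's maximum).
Valid x values from domain: 12 out of 12.
Pruned = 12 - 12 = 0.

0


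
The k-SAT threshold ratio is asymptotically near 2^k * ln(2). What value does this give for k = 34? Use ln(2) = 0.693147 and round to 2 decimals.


Using the asymptotic formula: threshold ~ 2^k * ln(2).
2^34 = 17179869184.
17179869184 * 0.693147 = 11908174785.28.

11908174785.28


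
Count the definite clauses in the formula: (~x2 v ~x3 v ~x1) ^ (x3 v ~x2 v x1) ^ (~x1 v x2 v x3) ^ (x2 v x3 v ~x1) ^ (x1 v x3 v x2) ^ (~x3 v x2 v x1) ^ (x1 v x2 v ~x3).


A definite clause has exactly one positive literal.
Clause 1: 0 positive -> not definite
Clause 2: 2 positive -> not definite
Clause 3: 2 positive -> not definite
Clause 4: 2 positive -> not definite
Clause 5: 3 positive -> not definite
Clause 6: 2 positive -> not definite
Clause 7: 2 positive -> not definite
Definite clause count = 0.

0


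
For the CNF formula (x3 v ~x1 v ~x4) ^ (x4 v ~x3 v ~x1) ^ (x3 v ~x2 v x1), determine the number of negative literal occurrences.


Scan each clause for negated literals.
Clause 1: 2 negative; Clause 2: 2 negative; Clause 3: 1 negative.
Total negative literal occurrences = 5.

5


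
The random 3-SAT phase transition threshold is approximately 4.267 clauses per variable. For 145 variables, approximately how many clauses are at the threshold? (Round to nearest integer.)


The 3-SAT phase transition occurs at approximately 4.267 clauses per variable.
m = 4.267 * 145 = 618.715.
Rounded to nearest integer: 619.

619


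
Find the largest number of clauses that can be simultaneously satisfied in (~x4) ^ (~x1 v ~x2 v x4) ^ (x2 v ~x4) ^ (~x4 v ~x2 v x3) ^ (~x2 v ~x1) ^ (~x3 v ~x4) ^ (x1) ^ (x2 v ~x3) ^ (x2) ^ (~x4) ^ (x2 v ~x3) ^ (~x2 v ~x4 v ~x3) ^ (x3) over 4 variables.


Enumerate all 16 truth assignments.
For each, count how many of the 13 clauses are satisfied.
The formula is not fully satisfiable, so the maximum is below 13.
Maximum simultaneously satisfiable clauses = 12.

12


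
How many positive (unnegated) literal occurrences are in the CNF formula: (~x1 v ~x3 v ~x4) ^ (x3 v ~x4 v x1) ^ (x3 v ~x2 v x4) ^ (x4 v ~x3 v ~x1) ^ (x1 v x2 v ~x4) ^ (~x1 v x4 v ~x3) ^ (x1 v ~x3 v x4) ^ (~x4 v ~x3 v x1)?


Scan each clause for unnegated literals.
Clause 1: 0 positive; Clause 2: 2 positive; Clause 3: 2 positive; Clause 4: 1 positive; Clause 5: 2 positive; Clause 6: 1 positive; Clause 7: 2 positive; Clause 8: 1 positive.
Total positive literal occurrences = 11.

11


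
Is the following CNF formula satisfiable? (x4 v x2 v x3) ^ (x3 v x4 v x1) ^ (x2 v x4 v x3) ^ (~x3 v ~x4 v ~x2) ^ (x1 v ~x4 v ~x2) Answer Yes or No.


Check all 16 possible truth assignments.
Number of satisfying assignments found: 10.
The formula is satisfiable.

Yes


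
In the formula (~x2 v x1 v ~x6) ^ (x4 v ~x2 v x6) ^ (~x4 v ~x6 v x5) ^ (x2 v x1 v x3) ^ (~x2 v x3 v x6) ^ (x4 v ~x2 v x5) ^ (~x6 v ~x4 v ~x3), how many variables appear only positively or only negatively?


A pure literal appears in only one polarity across all clauses.
Pure literals: x1 (positive only), x5 (positive only).
Count = 2.

2


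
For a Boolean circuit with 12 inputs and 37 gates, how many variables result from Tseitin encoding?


The Tseitin transformation introduces one auxiliary variable per gate.
Total variables = inputs + gates = 12 + 37 = 49.

49


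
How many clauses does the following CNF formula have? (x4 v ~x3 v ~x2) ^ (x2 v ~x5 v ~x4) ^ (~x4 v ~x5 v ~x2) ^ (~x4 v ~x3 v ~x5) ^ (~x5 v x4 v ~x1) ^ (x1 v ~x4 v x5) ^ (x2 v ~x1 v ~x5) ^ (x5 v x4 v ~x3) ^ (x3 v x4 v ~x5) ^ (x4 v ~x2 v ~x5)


Each group enclosed in parentheses joined by ^ is one clause.
Counting the conjuncts: 10 clauses.

10


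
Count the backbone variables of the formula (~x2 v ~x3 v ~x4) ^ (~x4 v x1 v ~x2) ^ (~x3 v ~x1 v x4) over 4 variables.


Find all satisfying assignments: 11 model(s).
Check which variables have the same value in every model.
No variable is fixed across all models.
Backbone size = 0.

0
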